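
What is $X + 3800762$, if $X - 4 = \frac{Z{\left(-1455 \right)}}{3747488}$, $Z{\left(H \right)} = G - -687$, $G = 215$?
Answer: $\frac{7121662488355}{1873744} \approx 3.8008 \cdot 10^{6}$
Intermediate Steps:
$Z{\left(H \right)} = 902$ ($Z{\left(H \right)} = 215 - -687 = 215 + 687 = 902$)
$X = \frac{7495427}{1873744}$ ($X = 4 + \frac{902}{3747488} = 4 + 902 \cdot \frac{1}{3747488} = 4 + \frac{451}{1873744} = \frac{7495427}{1873744} \approx 4.0002$)
$X + 3800762 = \frac{7495427}{1873744} + 3800762 = \frac{7121662488355}{1873744}$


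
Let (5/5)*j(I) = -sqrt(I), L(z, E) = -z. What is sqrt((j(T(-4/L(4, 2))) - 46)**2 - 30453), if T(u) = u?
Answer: 2*I*sqrt(7061) ≈ 168.06*I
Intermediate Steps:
j(I) = -sqrt(I)
sqrt((j(T(-4/L(4, 2))) - 46)**2 - 30453) = sqrt((-sqrt(-4/((-1*4))) - 46)**2 - 30453) = sqrt((-sqrt(-4/(-4)) - 46)**2 - 30453) = sqrt((-sqrt(-4*(-1/4)) - 46)**2 - 30453) = sqrt((-sqrt(1) - 46)**2 - 30453) = sqrt((-1*1 - 46)**2 - 30453) = sqrt((-1 - 46)**2 - 30453) = sqrt((-47)**2 - 30453) = sqrt(2209 - 30453) = sqrt(-28244) = 2*I*sqrt(7061)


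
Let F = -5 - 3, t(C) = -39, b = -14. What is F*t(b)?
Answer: 312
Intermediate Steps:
F = -8
F*t(b) = -8*(-39) = 312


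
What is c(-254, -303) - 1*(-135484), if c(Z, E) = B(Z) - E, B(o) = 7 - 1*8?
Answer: 135786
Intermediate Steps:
B(o) = -1 (B(o) = 7 - 8 = -1)
c(Z, E) = -1 - E
c(-254, -303) - 1*(-135484) = (-1 - 1*(-303)) - 1*(-135484) = (-1 + 303) + 135484 = 302 + 135484 = 135786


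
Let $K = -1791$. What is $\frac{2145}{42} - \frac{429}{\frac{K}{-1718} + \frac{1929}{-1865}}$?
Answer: $- \frac{6408305475}{122234} \approx -52427.0$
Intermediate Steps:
$\frac{2145}{42} - \frac{429}{\frac{K}{-1718} + \frac{1929}{-1865}} = \frac{2145}{42} - \frac{429}{- \frac{1791}{-1718} + \frac{1929}{-1865}} = 2145 \cdot \frac{1}{42} - \frac{429}{\left(-1791\right) \left(- \frac{1}{1718}\right) + 1929 \left(- \frac{1}{1865}\right)} = \frac{715}{14} - \frac{429}{\frac{1791}{1718} - \frac{1929}{1865}} = \frac{715}{14} - \frac{429}{\frac{26193}{3204070}} = \frac{715}{14} - \frac{458182010}{8731} = - \frac{6408305475}{122234}$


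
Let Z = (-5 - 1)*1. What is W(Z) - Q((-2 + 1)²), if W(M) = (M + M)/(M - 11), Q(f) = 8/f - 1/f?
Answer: -107/17 ≈ -6.2941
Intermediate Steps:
Q(f) = 7/f
Z = -6 (Z = -6*1 = -6)
W(M) = 2*M/(-11 + M) (W(M) = (2*M)/(-11 + M) = 2*M/(-11 + M))
W(Z) - Q((-2 + 1)²) = 2*(-6)/(-11 - 6) - 7/((-2 + 1)²) = 2*(-6)/(-17) - 7/((-1)²) = 2*(-6)*(-1/17) - 7/1 = 12/17 - 7 = -107/17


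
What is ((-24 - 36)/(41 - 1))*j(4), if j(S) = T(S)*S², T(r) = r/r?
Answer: -24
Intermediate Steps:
T(r) = 1
j(S) = S² (j(S) = 1*S² = S²)
((-24 - 36)/(41 - 1))*j(4) = ((-24 - 36)/(41 - 1))*4² = -60/40*16 = -60*1/40*16 = -3/2*16 = -24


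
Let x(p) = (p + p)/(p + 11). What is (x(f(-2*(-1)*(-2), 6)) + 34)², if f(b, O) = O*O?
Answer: 2788900/2209 ≈ 1262.5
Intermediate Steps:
f(b, O) = O²
x(p) = 2*p/(11 + p) (x(p) = (2*p)/(11 + p) = 2*p/(11 + p))
(x(f(-2*(-1)*(-2), 6)) + 34)² = (2*6²/(11 + 6²) + 34)² = (2*36/(11 + 36) + 34)² = (2*36/47 + 34)² = (2*36*(1/47) + 34)² = (72/47 + 34)² = (1670/47)² = 2788900/2209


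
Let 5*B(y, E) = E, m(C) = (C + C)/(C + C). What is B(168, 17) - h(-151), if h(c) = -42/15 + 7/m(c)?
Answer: -⅘ ≈ -0.80000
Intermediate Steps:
m(C) = 1 (m(C) = (2*C)/((2*C)) = (2*C)*(1/(2*C)) = 1)
B(y, E) = E/5
h(c) = 21/5 (h(c) = -42/15 + 7/1 = -42*1/15 + 7*1 = -14/5 + 7 = 21/5)
B(168, 17) - h(-151) = (⅕)*17 - 1*21/5 = 17/5 - 21/5 = -⅘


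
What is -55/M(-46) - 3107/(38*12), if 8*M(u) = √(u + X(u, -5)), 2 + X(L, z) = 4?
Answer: -3107/456 + 20*I*√11 ≈ -6.8136 + 66.333*I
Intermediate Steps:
X(L, z) = 2 (X(L, z) = -2 + 4 = 2)
M(u) = √(2 + u)/8 (M(u) = √(u + 2)/8 = √(2 + u)/8)
-55/M(-46) - 3107/(38*12) = -55*8/√(2 - 46) - 3107/(38*12) = -55*(-4*I*√11/11) - 3107/456 = -(-20)*I*√11 - 3107/456 = 20*I*√11 - 3107/456 = -3107/456 + 20*I*√11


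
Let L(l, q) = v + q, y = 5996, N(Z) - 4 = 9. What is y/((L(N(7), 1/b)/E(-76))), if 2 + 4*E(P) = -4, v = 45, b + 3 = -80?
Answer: -373251/1867 ≈ -199.92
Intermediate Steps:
b = -83 (b = -3 - 80 = -83)
N(Z) = 13 (N(Z) = 4 + 9 = 13)
E(P) = -3/2 (E(P) = -½ + (¼)*(-4) = -½ - 1 = -3/2)
L(l, q) = 45 + q
y/((L(N(7), 1/b)/E(-76))) = 5996/(((45 + 1/(-83))/(-3/2))) = 5996/(((45 - 1/83)*(-⅔))) = 5996/(((3734/83)*(-⅔))) = 5996/(-7468/249) = 5996*(-249/7468) = -373251/1867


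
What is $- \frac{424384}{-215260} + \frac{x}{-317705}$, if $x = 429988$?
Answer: $\frac{2113485092}{3419458915} \approx 0.61808$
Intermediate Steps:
$- \frac{424384}{-215260} + \frac{x}{-317705} = - \frac{424384}{-215260} + \frac{429988}{-317705} = \left(-424384\right) \left(- \frac{1}{215260}\right) + 429988 \left(- \frac{1}{317705}\right) = \frac{106096}{53815} - \frac{429988}{317705} = \frac{2113485092}{3419458915}$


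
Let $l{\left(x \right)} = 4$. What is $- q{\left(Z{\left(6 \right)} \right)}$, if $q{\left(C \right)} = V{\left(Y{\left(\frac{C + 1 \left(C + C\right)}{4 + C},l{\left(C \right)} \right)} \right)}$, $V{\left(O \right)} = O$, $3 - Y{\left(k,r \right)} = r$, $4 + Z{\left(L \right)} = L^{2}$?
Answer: $1$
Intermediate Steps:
$Z{\left(L \right)} = -4 + L^{2}$
$Y{\left(k,r \right)} = 3 - r$
$q{\left(C \right)} = -1$ ($q{\left(C \right)} = 3 - 4 = -1$)
$- q{\left(Z{\left(6 \right)} \right)} = \left(-1\right) \left(-1\right) = 1$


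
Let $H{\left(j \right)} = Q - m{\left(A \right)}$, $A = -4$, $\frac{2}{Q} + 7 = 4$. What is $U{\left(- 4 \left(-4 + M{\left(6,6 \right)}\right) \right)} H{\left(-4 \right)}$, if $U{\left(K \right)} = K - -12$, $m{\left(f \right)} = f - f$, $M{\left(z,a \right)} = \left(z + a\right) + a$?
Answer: $\frac{88}{3} \approx 29.333$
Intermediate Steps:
$M{\left(z,a \right)} = z + 2 a$ ($M{\left(z,a \right)} = \left(a + z\right) + a = z + 2 a$)
$Q = - \frac{2}{3}$ ($Q = \frac{2}{-7 + 4} = \frac{2}{-3} = 2 \left(- \frac{1}{3}\right) = - \frac{2}{3} \approx -0.66667$)
$m{\left(f \right)} = 0$
$H{\left(j \right)} = - \frac{2}{3}$ ($H{\left(j \right)} = - \frac{2}{3} - 0 = - \frac{2}{3} + 0 = - \frac{2}{3}$)
$U{\left(K \right)} = 12 + K$ ($U{\left(K \right)} = K + 12 = 12 + K$)
$U{\left(- 4 \left(-4 + M{\left(6,6 \right)}\right) \right)} H{\left(-4 \right)} = \left(12 - 4 \left(-4 + \left(6 + 2 \cdot 6\right)\right)\right) \left(- \frac{2}{3}\right) = \left(12 - 4 \left(-4 + \left(6 + 12\right)\right)\right) \left(- \frac{2}{3}\right) = \left(12 - 4 \left(-4 + 18\right)\right) \left(- \frac{2}{3}\right) = \left(12 - 56\right) \left(- \frac{2}{3}\right) = \left(-44\right) \left(- \frac{2}{3}\right) = \frac{88}{3}$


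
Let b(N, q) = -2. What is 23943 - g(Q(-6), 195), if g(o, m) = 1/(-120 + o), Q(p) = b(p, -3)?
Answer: 2921047/122 ≈ 23943.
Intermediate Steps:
Q(p) = -2
23943 - g(Q(-6), 195) = 23943 - 1/(-120 - 2) = 23943 - 1/(-122) = 23943 - 1*(-1/122) = 23943 + 1/122 = 2921047/122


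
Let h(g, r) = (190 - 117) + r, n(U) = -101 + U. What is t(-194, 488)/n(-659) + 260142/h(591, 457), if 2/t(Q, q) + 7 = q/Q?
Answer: 9124225649/18589220 ≈ 490.83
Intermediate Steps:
h(g, r) = 73 + r
t(Q, q) = 2/(-7 + q/Q)
t(-194, 488)/n(-659) + 260142/h(591, 457) = (2*(-194)/(488 - 7*(-194)))/(-101 - 659) + 260142/(73 + 457) = (2*(-194)/(488 + 1358))/(-760) + 260142/530 = (2*(-194)/1846)*(-1/760) + 260142*(1/530) = (2*(-194)*(1/1846))*(-1/760) + 130071/265 = -194/923*(-1/760) + 130071/265 = 97/350740 + 130071/265 = 9124225649/18589220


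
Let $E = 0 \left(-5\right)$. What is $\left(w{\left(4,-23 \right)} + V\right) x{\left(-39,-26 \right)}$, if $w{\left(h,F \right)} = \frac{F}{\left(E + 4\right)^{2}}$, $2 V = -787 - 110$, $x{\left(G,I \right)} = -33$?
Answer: $\frac{237567}{16} \approx 14848.0$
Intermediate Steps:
$E = 0$
$V = - \frac{897}{2}$ ($V = \frac{-787 - 110}{2} = \frac{1}{2} \left(-897\right) = - \frac{897}{2} \approx -448.5$)
$w{\left(h,F \right)} = \frac{F}{16}$ ($w{\left(h,F \right)} = \frac{F}{\left(0 + 4\right)^{2}} = \frac{F}{4^{2}} = \frac{F}{16}$)
$\left(w{\left(4,-23 \right)} + V\right) x{\left(-39,-26 \right)} = \left(\frac{1}{16} \left(-23\right) - \frac{897}{2}\right) \left(-33\right) = \left(- \frac{23}{16} - \frac{897}{2}\right) \left(-33\right) = \left(- \frac{7199}{16}\right) \left(-33\right) = \frac{237567}{16}$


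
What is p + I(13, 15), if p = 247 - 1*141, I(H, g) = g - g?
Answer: 106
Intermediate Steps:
I(H, g) = 0
p = 106 (p = 247 - 141 = 106)
p + I(13, 15) = 106 + 0 = 106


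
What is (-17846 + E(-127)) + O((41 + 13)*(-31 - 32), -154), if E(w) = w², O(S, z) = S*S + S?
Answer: 11568485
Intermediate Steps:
O(S, z) = S + S² (O(S, z) = S² + S = S + S²)
(-17846 + E(-127)) + O((41 + 13)*(-31 - 32), -154) = (-17846 + (-127)²) + ((41 + 13)*(-31 - 32))*(1 + (41 + 13)*(-31 - 32)) = (-17846 + 16129) + (54*(-63))*(1 + 54*(-63)) = -1717 - 3402*(1 - 3402) = -1717 - 3402*(-3401) = -1717 + 11570202 = 11568485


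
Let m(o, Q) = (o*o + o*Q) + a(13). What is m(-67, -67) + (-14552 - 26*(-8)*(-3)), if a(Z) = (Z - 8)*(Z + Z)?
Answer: -6068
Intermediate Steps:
a(Z) = 2*Z*(-8 + Z) (a(Z) = (-8 + Z)*(2*Z) = 2*Z*(-8 + Z))
m(o, Q) = 130 + o² + Q*o (m(o, Q) = (o*o + o*Q) + 2*13*(-8 + 13) = (o² + Q*o) + 2*13*5 = (o² + Q*o) + 130 = 130 + o² + Q*o)
m(-67, -67) + (-14552 - 26*(-8)*(-3)) = (130 + (-67)² - 67*(-67)) + (-14552 - 26*(-8)*(-3)) = (130 + 4489 + 4489) + (-14552 - (-208)*(-3)) = 9108 + (-14552 - 1*624) = 9108 + (-14552 - 624) = 9108 - 15176 = -6068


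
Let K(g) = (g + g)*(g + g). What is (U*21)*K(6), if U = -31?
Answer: -93744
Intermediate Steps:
K(g) = 4*g² (K(g) = (2*g)*(2*g) = 4*g²)
(U*21)*K(6) = (-31*21)*(4*6²) = -2604*36 = -651*144 = -93744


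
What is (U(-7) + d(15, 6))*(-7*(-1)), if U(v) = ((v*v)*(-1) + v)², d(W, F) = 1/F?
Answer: 131719/6 ≈ 21953.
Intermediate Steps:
U(v) = (v - v²)² (U(v) = (v²*(-1) + v)² = (-v² + v)² = (v - v²)²)
(U(-7) + d(15, 6))*(-7*(-1)) = ((-7)²*(-1 - 7)² + 1/6)*(-7*(-1)) = (49*(-8)² + ⅙)*7 = (49*64 + ⅙)*7 = (3136 + ⅙)*7 = (18817/6)*7 = 131719/6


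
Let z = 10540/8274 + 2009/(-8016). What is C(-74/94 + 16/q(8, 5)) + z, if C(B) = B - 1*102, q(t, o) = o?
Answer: -85346722659/865901680 ≈ -98.564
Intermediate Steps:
C(B) = -102 + B (C(B) = B - 102 = -102 + B)
z = 3770343/3684688 (z = 10540*(1/8274) + 2009*(-1/8016) = 5270/4137 - 2009/8016 = 3770343/3684688 ≈ 1.0232)
C(-74/94 + 16/q(8, 5)) + z = (-102 + (-74/94 + 16/5)) + 3770343/3684688 = (-102 + (-74*1/94 + 16*(⅕))) + 3770343/3684688 = (-102 + (-37/47 + 16/5)) + 3770343/3684688 = (-102 + 567/235) + 3770343/3684688 = -23403/235 + 3770343/3684688 = -85346722659/865901680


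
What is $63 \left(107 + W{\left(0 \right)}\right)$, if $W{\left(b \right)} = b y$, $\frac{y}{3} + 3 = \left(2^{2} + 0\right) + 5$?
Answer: $6741$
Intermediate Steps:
$y = 18$ ($y = -9 + 3 \left(\left(2^{2} + 0\right) + 5\right) = -9 + 3 \left(\left(4 + 0\right) + 5\right) = -9 + 3 \left(4 + 5\right) = -9 + 3 \cdot 9 = -9 + 27 = 18$)
$W{\left(b \right)} = 18 b$ ($W{\left(b \right)} = b 18 = 18 b$)
$63 \left(107 + W{\left(0 \right)}\right) = 63 \left(107 + 18 \cdot 0\right) = 63 \left(107 + 0\right) = 63 \cdot 107 = 6741$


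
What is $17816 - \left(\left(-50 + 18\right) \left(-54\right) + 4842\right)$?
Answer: $11246$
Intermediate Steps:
$17816 - \left(\left(-50 + 18\right) \left(-54\right) + 4842\right) = 17816 - \left(\left(-32\right) \left(-54\right) + 4842\right) = 17816 - \left(1728 + 4842\right) = 17816 - 6570 = 11246$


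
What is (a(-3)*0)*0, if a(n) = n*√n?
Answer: 0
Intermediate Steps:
a(n) = n^(3/2)
(a(-3)*0)*0 = ((-3)^(3/2)*0)*0 = (-3*I*√3*0)*0 = 0*0 = 0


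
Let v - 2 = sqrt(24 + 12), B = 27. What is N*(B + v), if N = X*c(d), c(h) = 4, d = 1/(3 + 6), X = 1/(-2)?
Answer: -70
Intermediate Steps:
X = -1/2 ≈ -0.50000
d = 1/9 ≈ 0.11111
v = 8 (v = 2 + sqrt(24 + 12) = 2 + sqrt(36) = 2 + 6 = 8)
N = -2 (N = -1/2*4 = -2)
N*(B + v) = -2*(27 + 8) = -2*35 = -70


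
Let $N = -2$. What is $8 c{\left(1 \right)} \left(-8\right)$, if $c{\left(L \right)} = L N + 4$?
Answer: $-128$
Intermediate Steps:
$c{\left(L \right)} = 4 - 2 L$ ($c{\left(L \right)} = L \left(-2\right) + 4 = - 2 L + 4 = 4 - 2 L$)
$8 c{\left(1 \right)} \left(-8\right) = 8 \left(4 - 2\right) \left(-8\right) = 8 \cdot 2 \left(-8\right) = 16 \left(-8\right) = -128$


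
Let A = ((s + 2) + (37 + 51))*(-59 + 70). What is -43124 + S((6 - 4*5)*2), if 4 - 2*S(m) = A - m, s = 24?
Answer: -43763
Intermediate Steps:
A = 1254 (A = ((24 + 2) + (37 + 51))*(-59 + 70) = (26 + 88)*11 = 114*11 = 1254)
S(m) = -625 + m/2 (S(m) = 2 - (1254 - m)/2 = 2 + (-627 + m/2) = -625 + m/2)
-43124 + S((6 - 4*5)*2) = -43124 + (-625 + ((6 - 4*5)*2)/2) = -43124 + (-625 + ((6 - 20)*2)/2) = -43124 + (-625 + (-14*2)/2) = -43124 + (-625 + (1/2)*(-28)) = -43124 + (-625 - 14) = -43124 - 639 = -43763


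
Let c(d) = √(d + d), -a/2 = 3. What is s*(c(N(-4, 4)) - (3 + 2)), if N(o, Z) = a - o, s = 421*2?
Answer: -4210 + 1684*I ≈ -4210.0 + 1684.0*I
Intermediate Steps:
a = -6 (a = -2*3 = -6)
s = 842
N(o, Z) = -6 - o
c(d) = √2*√d (c(d) = √(2*d) = √2*√d)
s*(c(N(-4, 4)) - (3 + 2)) = 842*(√2*√(-6 - 1*(-4)) - (3 + 2)) = 842*(√2*√(-6 + 4) - 1*5) = 842*(√2*√(-2) - 5) = 842*(√2*(I*√2) - 5) = 842*(2*I - 5) = 842*(-5 + 2*I) = -4210 + 1684*I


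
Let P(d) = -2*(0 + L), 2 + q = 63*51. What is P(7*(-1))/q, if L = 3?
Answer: -6/3211 ≈ -0.0018686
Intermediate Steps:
q = 3211 (q = -2 + 63*51 = -2 + 3213 = 3211)
P(d) = -6 (P(d) = -2*(0 + 3) = -2*3 = -6)
P(7*(-1))/q = -6/3211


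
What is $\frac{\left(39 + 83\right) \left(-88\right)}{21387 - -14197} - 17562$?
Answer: $- \frac{39058559}{2224} \approx -17562.0$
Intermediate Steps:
$\frac{\left(39 + 83\right) \left(-88\right)}{21387 - -14197} - 17562 = \frac{122 \left(-88\right)}{21387 + 14197} - 17562 = - \frac{10736}{35584} - 17562 = \left(-10736\right) \frac{1}{35584} - 17562 = - \frac{671}{2224} - 17562 = - \frac{39058559}{2224}$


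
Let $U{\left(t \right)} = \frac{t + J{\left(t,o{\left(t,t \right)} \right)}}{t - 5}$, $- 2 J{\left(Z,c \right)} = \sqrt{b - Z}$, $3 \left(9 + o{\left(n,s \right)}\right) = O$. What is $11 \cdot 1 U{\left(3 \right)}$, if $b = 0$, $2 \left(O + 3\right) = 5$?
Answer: $- \frac{33}{2} + \frac{11 i \sqrt{3}}{4} \approx -16.5 + 4.7631 i$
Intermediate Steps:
$O = - \frac{1}{2}$ ($O = -3 + \frac{1}{2} \cdot 5 = -3 + \frac{5}{2} = - \frac{1}{2} \approx -0.5$)
$o{\left(n,s \right)} = - \frac{55}{6}$ ($o{\left(n,s \right)} = -9 + \frac{1}{3} \left(- \frac{1}{2}\right) = -9 - \frac{1}{6} = - \frac{55}{6}$)
$J{\left(Z,c \right)} = - \frac{\sqrt{- Z}}{2}$ ($J{\left(Z,c \right)} = - \frac{\sqrt{0 - Z}}{2} = - \frac{\sqrt{- Z}}{2}$)
$U{\left(t \right)} = \frac{t - \frac{\sqrt{- t}}{2}}{-5 + t}$ ($U{\left(t \right)} = \frac{t - \frac{\sqrt{- t}}{2}}{t - 5} = \frac{t - \frac{\sqrt{- t}}{2}}{-5 + t}$)
$11 \cdot 1 U{\left(3 \right)} = 11 \cdot 1 \frac{3 - \frac{\sqrt{\left(-1\right) 3}}{2}}{-5 + 3} = 11 \frac{3 - \frac{\sqrt{-3}}{2}}{-2} = 11 \left(- \frac{3 - \frac{i \sqrt{3}}{2}}{2}\right) = 11 \left(- \frac{3}{2} + \frac{i \sqrt{3}}{4}\right) = - \frac{33}{2} + \frac{11 i \sqrt{3}}{4}$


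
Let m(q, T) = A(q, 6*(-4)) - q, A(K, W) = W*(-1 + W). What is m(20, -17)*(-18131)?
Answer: -10515980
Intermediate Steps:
m(q, T) = 600 - q (m(q, T) = (6*(-4))*(-1 + 6*(-4)) - q = -24*(-1 - 24) - q = -24*(-25) - q = 600 - q)
m(20, -17)*(-18131) = (600 - 1*20)*(-18131) = (600 - 20)*(-18131) = 580*(-18131) = -10515980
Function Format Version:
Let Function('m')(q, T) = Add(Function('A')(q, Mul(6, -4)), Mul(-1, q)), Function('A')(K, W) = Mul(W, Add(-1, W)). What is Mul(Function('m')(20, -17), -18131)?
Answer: -10515980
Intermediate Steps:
Function('m')(q, T) = Add(600, Mul(-1, q)) (Function('m')(q, T) = Add(Mul(Mul(6, -4), Add(-1, Mul(6, -4))), Mul(-1, q)) = Add(Mul(-24, Add(-1, -24)), Mul(-1, q)) = Add(Mul(-24, -25), Mul(-1, q)) = Add(600, Mul(-1, q)))
Mul(Function('m')(20, -17), -18131) = Mul(Add(600, Mul(-1, 20)), -18131) = Mul(Add(600, -20), -18131) = Mul(580, -18131) = -10515980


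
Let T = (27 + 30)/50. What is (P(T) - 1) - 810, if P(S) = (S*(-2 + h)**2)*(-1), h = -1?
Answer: -41063/50 ≈ -821.26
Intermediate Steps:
T = 57/50 (T = 57*(1/50) = 57/50 ≈ 1.1400)
P(S) = -9*S (P(S) = (S*(-2 - 1)**2)*(-1) = (S*(-3)**2)*(-1) = (S*9)*(-1) = (9*S)*(-1) = -9*S)
(P(T) - 1) - 810 = (-9*57/50 - 1) - 810 = (-513/50 - 1) - 810 = -563/50 - 810 = -41063/50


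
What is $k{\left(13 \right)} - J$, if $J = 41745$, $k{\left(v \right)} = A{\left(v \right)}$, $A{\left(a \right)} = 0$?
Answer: $-41745$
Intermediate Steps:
$k{\left(v \right)} = 0$
$k{\left(13 \right)} - J = 0 - 41745 = -41745$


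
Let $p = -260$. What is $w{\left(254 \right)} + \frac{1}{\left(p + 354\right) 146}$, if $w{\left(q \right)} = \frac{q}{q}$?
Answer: $\frac{13725}{13724} \approx 1.0001$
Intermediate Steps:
$w{\left(q \right)} = 1$
$w{\left(254 \right)} + \frac{1}{\left(p + 354\right) 146} = 1 + \frac{1}{\left(-260 + 354\right) 146} = 1 + \frac{1}{94 \cdot 146} = 1 + \frac{1}{13724} = \frac{13725}{13724}$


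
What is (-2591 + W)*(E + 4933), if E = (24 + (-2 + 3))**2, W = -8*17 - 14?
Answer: -15234478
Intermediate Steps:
W = -150 (W = -136 - 14 = -150)
E = 625 (E = (24 + 1)**2 = 25**2 = 625)
(-2591 + W)*(E + 4933) = (-2591 - 150)*(625 + 4933) = -2741*5558 = -15234478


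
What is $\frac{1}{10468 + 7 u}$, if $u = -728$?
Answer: $\frac{1}{5372} \approx 0.00018615$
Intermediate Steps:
$\frac{1}{10468 + 7 u} = \frac{1}{10468 + 7 \left(-728\right)} = \frac{1}{10468 - 5096} = \frac{1}{5372}$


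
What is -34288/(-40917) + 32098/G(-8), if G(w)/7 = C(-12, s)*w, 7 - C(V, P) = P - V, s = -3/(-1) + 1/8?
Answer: 1328954906/18617235 ≈ 71.383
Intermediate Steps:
s = 25/8 (s = -3*(-1) + 1*(⅛) = 3 + ⅛ = 25/8 ≈ 3.1250)
C(V, P) = 7 + V - P (C(V, P) = 7 - (P - V) = 7 + (V - P) = 7 + V - P)
G(w) = -455*w/8 (G(w) = 7*((7 - 12 - 1*25/8)*w) = 7*((7 - 12 - 25/8)*w) = 7*(-65*w/8) = -455*w/8)
-34288/(-40917) + 32098/G(-8) = -34288/(-40917) + 32098/((-455/8*(-8))) = -34288*(-1/40917) + 32098/455 = 34288/40917 + 32098*(1/455) = 34288/40917 + 32098/455 = 1328954906/18617235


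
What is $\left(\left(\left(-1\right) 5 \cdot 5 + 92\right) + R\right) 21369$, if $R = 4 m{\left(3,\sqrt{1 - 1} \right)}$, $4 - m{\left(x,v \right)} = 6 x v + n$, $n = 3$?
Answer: $1517199$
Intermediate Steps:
$m{\left(x,v \right)} = 1 - 6 v x$ ($m{\left(x,v \right)} = 4 - \left(6 x v + 3\right) = 4 - \left(6 v x + 3\right) = 4 - \left(3 + 6 v x\right) = 1 - 6 v x$)
$R = 4$ ($R = 4 \left(1 - 6 \sqrt{1 - 1} \cdot 3\right) = 4 \left(1 - 6 \sqrt{0} \cdot 3\right) = 4 \left(1 - 0 \cdot 3\right) = 4 \left(1 + 0\right) = 4 \cdot 1 = 4$)
$\left(\left(\left(-1\right) 5 \cdot 5 + 92\right) + R\right) 21369 = \left(\left(\left(-1\right) 5 \cdot 5 + 92\right) + 4\right) 21369 = \left(\left(\left(-5\right) 5 + 92\right) + 4\right) 21369 = \left(\left(-25 + 92\right) + 4\right) 21369 = \left(67 + 4\right) 21369 = 71 \cdot 21369 = 1517199$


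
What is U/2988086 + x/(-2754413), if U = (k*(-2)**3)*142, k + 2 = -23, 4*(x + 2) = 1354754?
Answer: -933799059839/8230422923518 ≈ -0.11346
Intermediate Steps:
x = 677373/2 (x = -2 + (1/4)*1354754 = -2 + 677377/2 = 677373/2 ≈ 3.3869e+5)
k = -25 (k = -2 - 23 = -25)
U = 28400 (U = -25*(-2)**3*142 = -25*(-8)*142 = 200*142 = 28400)
U/2988086 + x/(-2754413) = 28400/2988086 + (677373/2)/(-2754413) = 28400*(1/2988086) + (677373/2)*(-1/2754413) = 14200/1494043 - 677373/5508826 = -933799059839/8230422923518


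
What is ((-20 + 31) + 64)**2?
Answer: 5625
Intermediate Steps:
((-20 + 31) + 64)**2 = (11 + 64)**2 = 75**2 = 5625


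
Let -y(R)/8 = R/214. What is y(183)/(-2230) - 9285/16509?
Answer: -367234877/656535415 ≈ -0.55935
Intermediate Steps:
y(R) = -4*R/107 (y(R) = -8*R/214 = -4*R/107)
y(183)/(-2230) - 9285/16509 = -4/107*183/(-2230) - 9285/16509 = -732/107*(-1/2230) - 9285*1/16509 = 366/119305 - 3095/5503 = -367234877/656535415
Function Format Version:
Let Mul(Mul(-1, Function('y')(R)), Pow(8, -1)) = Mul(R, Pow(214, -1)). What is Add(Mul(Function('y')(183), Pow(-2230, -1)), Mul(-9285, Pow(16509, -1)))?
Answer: Rational(-367234877, 656535415) ≈ -0.55935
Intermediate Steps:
Function('y')(R) = Mul(Rational(-4, 107), R) (Function('y')(R) = Mul(-8, Mul(R, Pow(214, -1))) = Mul(-8, Mul(R, Rational(1, 214))) = Mul(-8, Mul(Rational(1, 214), R)) = Mul(Rational(-4, 107), R))
Add(Mul(Function('y')(183), Pow(-2230, -1)), Mul(-9285, Pow(16509, -1))) = Add(Mul(Mul(Rational(-4, 107), 183), Pow(-2230, -1)), Mul(-9285, Pow(16509, -1))) = Add(Mul(Rational(-732, 107), Rational(-1, 2230)), Mul(-9285, Rational(1, 16509))) = Add(Rational(366, 119305), Rational(-3095, 5503)) = Rational(-367234877, 656535415)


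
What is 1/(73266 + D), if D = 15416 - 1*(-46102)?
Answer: 1/134784 ≈ 7.4193e-6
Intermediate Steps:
D = 61518 (D = 15416 + 46102 = 61518)
1/(73266 + D) = 1/(73266 + 61518) = 1/134784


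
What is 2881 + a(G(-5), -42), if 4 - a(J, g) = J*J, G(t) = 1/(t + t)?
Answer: 288499/100 ≈ 2885.0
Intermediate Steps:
G(t) = 1/(2*t)
a(J, g) = 4 - J² (a(J, g) = 4 - J*J = 4 - J²)
2881 + a(G(-5), -42) = 2881 + (4 - ((½)/(-5))²) = 2881 + (4 - ((½)*(-⅕))²) = 2881 + (4 - (-⅒)²) = 2881 + (4 - 1*1/100) = 2881 + (4 - 1/100) = 2881 + 399/100 = 288499/100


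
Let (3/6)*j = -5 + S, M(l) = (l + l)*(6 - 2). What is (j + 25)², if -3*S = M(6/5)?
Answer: 1849/25 ≈ 73.960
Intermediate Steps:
M(l) = 8*l (M(l) = (2*l)*4 = 8*l)
S = -16/5 (S = -8*6/5/3 = -8*6*(⅕)/3 = -8*6/(3*5) = -⅓*48/5 = -16/5 ≈ -3.2000)
j = -82/5 (j = 2*(-5 - 16/5) = 2*(-41/5) = -82/5 ≈ -16.400)
(j + 25)² = (-82/5 + 25)² = (43/5)² = 1849/25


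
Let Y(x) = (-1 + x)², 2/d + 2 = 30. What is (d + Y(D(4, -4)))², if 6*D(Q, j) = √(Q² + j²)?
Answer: 117457/15876 - 988*√2/189 ≈ 0.0055800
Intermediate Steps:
d = 1/14 (d = 2/(-2 + 30) = 2/28 = 2*(1/28) = 1/14 ≈ 0.071429)
D(Q, j) = √(Q² + j²)/6
(d + Y(D(4, -4)))² = (1/14 + (-1 + √(4² + (-4)²)/6)²)² = (1/14 + (-1 + √(16 + 16)/6)²)² = (1/14 + (-1 + √32/6)²)² = (1/14 + (-1 + (4*√2)/6)²)² = (1/14 + (-1 + 2*√2/3)²)²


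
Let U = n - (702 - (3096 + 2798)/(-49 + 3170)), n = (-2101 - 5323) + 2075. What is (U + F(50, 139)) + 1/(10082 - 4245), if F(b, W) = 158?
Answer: -107320006962/18217277 ≈ -5891.1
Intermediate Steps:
n = -5349 (n = -7424 + 2075 = -5349)
U = -18879277/3121 (U = -5349 - (702 - (3096 + 2798)/(-49 + 3170)) = -5349 - (702 - 5894/3121) = -5349 - 1*2185048/3121 = -5349 - 2185048/3121 = -18879277/3121 ≈ -6049.1)
(U + F(50, 139)) + 1/(10082 - 4245) = (-18879277/3121 + 158) + 1/(10082 - 4245) = -18386159/3121 + 1/5837 = -107320006962/18217277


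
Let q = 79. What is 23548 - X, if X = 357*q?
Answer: -4655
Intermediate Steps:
X = 28203 (X = 357*79 = 28203)
23548 - X = 23548 - 1*28203 = 23548 - 28203 = -4655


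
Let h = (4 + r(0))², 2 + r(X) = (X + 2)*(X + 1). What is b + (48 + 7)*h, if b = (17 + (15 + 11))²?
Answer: 2729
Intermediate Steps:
b = 1849 (b = (17 + 26)² = 43² = 1849)
r(X) = -2 + (1 + X)*(2 + X) (r(X) = -2 + (X + 2)*(X + 1) = -2 + (2 + X)*(1 + X) = -2 + (1 + X)*(2 + X))
h = 16 (h = (4 + 0*(3 + 0))² = (4 + 0*3)² = (4 + 0)² = 4² = 16)
b + (48 + 7)*h = 1849 + (48 + 7)*16 = 1849 + 55*16 = 1849 + 880 = 2729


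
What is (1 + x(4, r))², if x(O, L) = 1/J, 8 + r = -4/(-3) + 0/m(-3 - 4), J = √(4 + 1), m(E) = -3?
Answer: (5 + √5)²/25 ≈ 2.0944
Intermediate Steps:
J = √5 ≈ 2.2361
r = -20/3 (r = -8 + (-4/(-3) + 0/(-3)) = -8 + (-4*(-⅓) + 0*(-⅓)) = -8 + (4/3 + 0) = -8 + 4/3 = -20/3 ≈ -6.6667)
x(O, L) = √5/5 (x(O, L) = 1/(√5) = √5/5)
(1 + x(4, r))² = (1 + √5/5)²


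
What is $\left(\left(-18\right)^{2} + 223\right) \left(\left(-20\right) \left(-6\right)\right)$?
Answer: $65640$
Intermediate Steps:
$\left(\left(-18\right)^{2} + 223\right) \left(\left(-20\right) \left(-6\right)\right) = \left(324 + 223\right) 120 = 547 \cdot 120 = 65640$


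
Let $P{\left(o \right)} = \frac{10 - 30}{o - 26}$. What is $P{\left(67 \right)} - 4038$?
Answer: $- \frac{165578}{41} \approx -4038.5$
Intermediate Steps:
$P{\left(o \right)} = - \frac{20}{-26 + o}$
$P{\left(67 \right)} - 4038 = - \frac{20}{-26 + 67} - 4038 = - \frac{20}{41} - 4038 = - \frac{165578}{41}$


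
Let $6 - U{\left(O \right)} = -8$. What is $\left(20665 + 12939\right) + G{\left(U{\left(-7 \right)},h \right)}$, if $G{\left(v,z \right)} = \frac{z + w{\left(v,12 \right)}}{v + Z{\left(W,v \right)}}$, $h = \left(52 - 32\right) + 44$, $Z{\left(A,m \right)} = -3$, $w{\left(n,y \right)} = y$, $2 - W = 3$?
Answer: $\frac{369720}{11} \approx 33611.0$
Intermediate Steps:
$W = -1$ ($W = 2 - 3 = -1$)
$U{\left(O \right)} = 14$ ($U{\left(O \right)} = 6 - -8 = 6 + 8 = 14$)
$h = 64$ ($h = 20 + 44 = 64$)
$G{\left(v,z \right)} = \frac{12 + z}{-3 + v}$ ($G{\left(v,z \right)} = \frac{z + 12}{v - 3} = \frac{12 + z}{-3 + v}$)
$\left(20665 + 12939\right) + G{\left(U{\left(-7 \right)},h \right)} = \left(20665 + 12939\right) + \frac{12 + 64}{-3 + 14} = 33604 + \frac{1}{11} \cdot 76 = 33604 + \frac{76}{11} = \frac{369720}{11}$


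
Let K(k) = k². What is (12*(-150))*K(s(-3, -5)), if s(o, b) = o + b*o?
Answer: -259200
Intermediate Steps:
(12*(-150))*K(s(-3, -5)) = (12*(-150))*(-3*(1 - 5))² = -1800*(-3*(-4))² = -1800*12² = -1800*144 = -259200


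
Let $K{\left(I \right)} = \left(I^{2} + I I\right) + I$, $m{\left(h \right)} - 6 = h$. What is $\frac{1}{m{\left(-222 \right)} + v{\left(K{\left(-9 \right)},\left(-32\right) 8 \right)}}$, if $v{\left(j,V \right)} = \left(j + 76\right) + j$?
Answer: $\frac{1}{166} \approx 0.0060241$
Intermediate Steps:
$m{\left(h \right)} = 6 + h$
$K{\left(I \right)} = I + 2 I^{2}$ ($K{\left(I \right)} = \left(I^{2} + I^{2}\right) + I = 2 I^{2} + I = I + 2 I^{2}$)
$v{\left(j,V \right)} = 76 + 2 j$ ($v{\left(j,V \right)} = \left(76 + j\right) + j = 76 + 2 j$)
$\frac{1}{m{\left(-222 \right)} + v{\left(K{\left(-9 \right)},\left(-32\right) 8 \right)}} = \frac{1}{\left(6 - 222\right) + \left(76 + 2 \left(- 9 \left(1 + 2 \left(-9\right)\right)\right)\right)} = \frac{1}{-216 + \left(76 + 2 \left(- 9 \left(1 - 18\right)\right)\right)} = \frac{1}{-216 + \left(76 + 2 \left(\left(-9\right) \left(-17\right)\right)\right)} = \frac{1}{-216 + \left(76 + 2 \cdot 153\right)} = \frac{1}{-216 + \left(76 + 306\right)} = \frac{1}{-216 + 382} = \frac{1}{166}$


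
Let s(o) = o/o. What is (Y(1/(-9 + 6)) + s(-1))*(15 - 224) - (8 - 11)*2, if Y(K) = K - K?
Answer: -203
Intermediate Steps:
s(o) = 1
Y(K) = 0
(Y(1/(-9 + 6)) + s(-1))*(15 - 224) - (8 - 11)*2 = (0 + 1)*(15 - 224) - (8 - 11)*2 = 1*(-209) - (-3)*2 = -209 - 1*(-6) = -209 + 6 = -203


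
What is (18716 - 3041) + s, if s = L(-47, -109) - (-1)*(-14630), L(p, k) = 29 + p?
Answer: 1027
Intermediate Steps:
s = -14648 (s = (29 - 47) - (-1)*(-14630) = -18 - 1*14630 = -18 - 14630 = -14648)
(18716 - 3041) + s = (18716 - 3041) - 14648 = 15675 - 14648 = 1027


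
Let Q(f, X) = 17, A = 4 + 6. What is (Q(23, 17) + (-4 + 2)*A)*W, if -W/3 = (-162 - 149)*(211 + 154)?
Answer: -1021635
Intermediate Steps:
A = 10
W = 340545 (W = -3*(-162 - 149)*(211 + 154) = -(-933)*365 = -3*(-113515) = 340545)
(Q(23, 17) + (-4 + 2)*A)*W = (17 + (-4 + 2)*10)*340545 = (17 - 2*10)*340545 = (17 - 20)*340545 = -3*340545 = -1021635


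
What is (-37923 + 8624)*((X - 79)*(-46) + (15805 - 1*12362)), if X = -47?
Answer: -270693461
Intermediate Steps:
(-37923 + 8624)*((X - 79)*(-46) + (15805 - 1*12362)) = (-37923 + 8624)*((-47 - 79)*(-46) + (15805 - 1*12362)) = -29299*(-126*(-46) + (15805 - 12362)) = -29299*(5796 + 3443) = -29299*9239 = -270693461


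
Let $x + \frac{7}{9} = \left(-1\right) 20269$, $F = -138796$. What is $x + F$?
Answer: $- \frac{1431592}{9} \approx -1.5907 \cdot 10^{5}$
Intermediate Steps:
$x = - \frac{182428}{9}$ ($x = - \frac{7}{9} - 20269 = - \frac{182428}{9} \approx -20270.0$)
$x + F = - \frac{182428}{9} - 138796 = - \frac{1431592}{9}$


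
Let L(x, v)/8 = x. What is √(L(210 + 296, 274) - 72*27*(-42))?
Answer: 8*√1339 ≈ 292.74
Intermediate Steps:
L(x, v) = 8*x
√(L(210 + 296, 274) - 72*27*(-42)) = √(8*(210 + 296) - 72*27*(-42)) = √(8*506 - 1944*(-42)) = √(4048 + 81648) = √85696 = 8*√1339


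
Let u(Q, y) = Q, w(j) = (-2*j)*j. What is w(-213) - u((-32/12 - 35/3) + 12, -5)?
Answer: -272207/3 ≈ -90736.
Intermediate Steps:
w(j) = -2*j²
w(-213) - u((-32/12 - 35/3) + 12, -5) = -2*(-213)² - ((-32/12 - 35/3) + 12) = -2*45369 - ((-32*1/12 - 35*⅓) + 12) = -90738 - ((-8/3 - 35/3) + 12) = -90738 - (-43/3 + 12) = -90738 - 1*(-7/3) = -90738 + 7/3 = -272207/3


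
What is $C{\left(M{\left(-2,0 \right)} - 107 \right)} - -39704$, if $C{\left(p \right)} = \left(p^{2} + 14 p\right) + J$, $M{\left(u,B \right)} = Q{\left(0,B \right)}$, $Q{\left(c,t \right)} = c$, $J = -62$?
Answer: $49593$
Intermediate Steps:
$M{\left(u,B \right)} = 0$
$C{\left(p \right)} = -62 + p^{2} + 14 p$ ($C{\left(p \right)} = \left(p^{2} + 14 p\right) - 62 = -62 + p^{2} + 14 p$)
$C{\left(M{\left(-2,0 \right)} - 107 \right)} - -39704 = \left(-62 + \left(0 - 107\right)^{2} + 14 \left(0 - 107\right)\right) - -39704 = \left(-62 + \left(-107\right)^{2} + 14 \left(-107\right)\right) + 39704 = \left(-62 + 11449 - 1498\right) + 39704 = 9889 + 39704 = 49593$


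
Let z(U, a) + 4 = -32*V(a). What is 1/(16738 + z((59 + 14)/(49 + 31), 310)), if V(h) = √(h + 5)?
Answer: 2789/46617366 + 8*√35/23308683 ≈ 6.1858e-5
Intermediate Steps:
V(h) = √(5 + h)
z(U, a) = -4 - 32*√(5 + a)
1/(16738 + z((59 + 14)/(49 + 31), 310)) = 1/(16738 + (-4 - 32*√(5 + 310))) = 1/(16738 + (-4 - 96*√35)) = 1/(16734 - 96*√35)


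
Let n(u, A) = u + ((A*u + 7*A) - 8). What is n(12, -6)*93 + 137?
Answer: -10093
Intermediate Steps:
n(u, A) = -8 + u + 7*A + A*u (n(u, A) = u + ((7*A + A*u) - 8) = u + (-8 + 7*A + A*u) = -8 + u + 7*A + A*u)
n(12, -6)*93 + 137 = (-8 + 12 + 7*(-6) - 6*12)*93 + 137 = (-8 + 12 - 42 - 72)*93 + 137 = -110*93 + 137 = -10230 + 137 = -10093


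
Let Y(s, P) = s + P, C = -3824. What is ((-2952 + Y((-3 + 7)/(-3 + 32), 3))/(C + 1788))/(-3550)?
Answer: -85517/209606200 ≈ -0.00040799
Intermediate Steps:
Y(s, P) = P + s
((-2952 + Y((-3 + 7)/(-3 + 32), 3))/(C + 1788))/(-3550) = ((-2952 + (3 + (-3 + 7)/(-3 + 32)))/(-3824 + 1788))/(-3550) = ((-2952 + (3 + 4/29))/(-2036))*(-1/3550) = ((-2952 + (3 + 4*(1/29)))*(-1/2036))*(-1/3550) = ((-2952 + (3 + 4/29))*(-1/2036))*(-1/3550) = ((-2952 + 91/29)*(-1/2036))*(-1/3550) = -85517/29*(-1/2036)*(-1/3550) = (85517/59044)*(-1/3550) = -85517/209606200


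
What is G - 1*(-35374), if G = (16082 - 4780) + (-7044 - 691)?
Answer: 38941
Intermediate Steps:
G = 3567 (G = 11302 - 7735 = 3567)
G - 1*(-35374) = 3567 - 1*(-35374) = 3567 + 35374 = 38941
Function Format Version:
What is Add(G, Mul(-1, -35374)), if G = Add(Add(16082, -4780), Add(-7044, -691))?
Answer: 38941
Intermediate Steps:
G = 3567 (G = Add(11302, -7735) = 3567)
Add(G, Mul(-1, -35374)) = Add(3567, Mul(-1, -35374)) = Add(3567, 35374) = 38941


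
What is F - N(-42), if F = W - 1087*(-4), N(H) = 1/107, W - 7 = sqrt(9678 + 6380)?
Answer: 465984/107 + sqrt(16058) ≈ 4481.7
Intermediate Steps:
W = 7 + sqrt(16058) (W = 7 + sqrt(9678 + 6380) = 7 + sqrt(16058) ≈ 133.72)
N(H) = 1/107
F = 4355 + sqrt(16058) (F = (7 + sqrt(16058)) - 1087*(-4) = (7 + sqrt(16058)) - 1*(-4348) = (7 + sqrt(16058)) + 4348 = 4355 + sqrt(16058) ≈ 4481.7)
F - N(-42) = (4355 + sqrt(16058)) - 1*1/107 = (4355 + sqrt(16058)) - 1/107 = 465984/107 + sqrt(16058)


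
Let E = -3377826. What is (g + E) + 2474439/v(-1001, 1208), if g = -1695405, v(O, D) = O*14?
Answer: -6463521243/1274 ≈ -5.0734e+6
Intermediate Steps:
v(O, D) = 14*O
(g + E) + 2474439/v(-1001, 1208) = (-1695405 - 3377826) + 2474439/((14*(-1001))) = -5073231 + 2474439/(-14014) = -5073231 + 2474439*(-1/14014) = -5073231 - 224949/1274 = -6463521243/1274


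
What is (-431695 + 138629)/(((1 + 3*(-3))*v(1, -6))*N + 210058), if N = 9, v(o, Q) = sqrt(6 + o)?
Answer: -15390214457/11031081769 - 5275188*sqrt(7)/11031081769 ≈ -1.3964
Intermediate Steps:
(-431695 + 138629)/(((1 + 3*(-3))*v(1, -6))*N + 210058) = (-431695 + 138629)/(((1 + 3*(-3))*sqrt(6 + 1))*9 + 210058) = -293066/(((1 - 9)*sqrt(7))*9 + 210058) = -293066/(-8*sqrt(7)*9 + 210058) = -293066/(-72*sqrt(7) + 210058) = -293066/(210058 - 72*sqrt(7))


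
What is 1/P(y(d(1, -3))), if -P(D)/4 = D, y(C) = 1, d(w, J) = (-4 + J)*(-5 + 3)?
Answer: -1/4 ≈ -0.25000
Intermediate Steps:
d(w, J) = 8 - 2*J (d(w, J) = (-4 + J)*(-2) = 8 - 2*J)
P(D) = -4*D
1/P(y(d(1, -3))) = 1/(-4*1) = 1/(-4) = -1/4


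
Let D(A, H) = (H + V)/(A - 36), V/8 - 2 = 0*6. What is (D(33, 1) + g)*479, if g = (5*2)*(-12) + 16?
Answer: -157591/3 ≈ -52530.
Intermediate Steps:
V = 16 (V = 16 + 8*(0*6) = 16 + 8*0 = 16 + 0 = 16)
g = -104 (g = 10*(-12) + 16 = -120 + 16 = -104)
D(A, H) = (16 + H)/(-36 + A) (D(A, H) = (H + 16)/(A - 36) = (16 + H)/(-36 + A))
(D(33, 1) + g)*479 = ((16 + 1)/(-36 + 33) - 104)*479 = (17/(-3) - 104)*479 = (-⅓*17 - 104)*479 = (-17/3 - 104)*479 = -329/3*479 = -157591/3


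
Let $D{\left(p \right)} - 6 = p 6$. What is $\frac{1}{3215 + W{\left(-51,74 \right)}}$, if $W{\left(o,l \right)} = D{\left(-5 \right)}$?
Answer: $\frac{1}{3191} \approx 0.00031338$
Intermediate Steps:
$D{\left(p \right)} = 6 + 6 p$ ($D{\left(p \right)} = 6 + p 6 = 6 + 6 p$)
$W{\left(o,l \right)} = -24$ ($W{\left(o,l \right)} = 6 + 6 \left(-5\right) = 6 - 30 = -24$)
$\frac{1}{3215 + W{\left(-51,74 \right)}} = \frac{1}{3215 - 24} = \frac{1}{3191}$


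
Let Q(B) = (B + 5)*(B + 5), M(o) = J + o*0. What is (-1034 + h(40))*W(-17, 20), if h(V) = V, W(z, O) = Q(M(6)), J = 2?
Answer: -48706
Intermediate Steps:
M(o) = 2 (M(o) = 2 + o*0 = 2 + 0 = 2)
Q(B) = (5 + B)² (Q(B) = (5 + B)*(5 + B) = (5 + B)²)
W(z, O) = 49 (W(z, O) = (5 + 2)² = 7² = 49)
(-1034 + h(40))*W(-17, 20) = (-1034 + 40)*49 = -994*49 = -48706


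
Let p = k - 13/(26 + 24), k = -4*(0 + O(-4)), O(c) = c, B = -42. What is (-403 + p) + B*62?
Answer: -149563/50 ≈ -2991.3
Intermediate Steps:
k = 16 (k = -4*(0 - 4) = -4*(-4) = 16)
p = 787/50 (p = 16 - 13/(26 + 24) = 16 - 13/50 = 787/50 ≈ 15.740)
(-403 + p) + B*62 = (-403 + 787/50) - 42*62 = -19363/50 - 2604 = -149563/50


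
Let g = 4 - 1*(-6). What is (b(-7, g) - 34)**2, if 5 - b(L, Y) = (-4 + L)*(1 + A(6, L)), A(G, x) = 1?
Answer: 49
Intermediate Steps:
g = 10 (g = 4 + 6 = 10)
b(L, Y) = 13 - 2*L (b(L, Y) = 5 - (-4 + L)*(1 + 1) = 5 - (-4 + L)*2 = 5 - (-8 + 2*L) = 5 + (8 - 2*L) = 13 - 2*L)
(b(-7, g) - 34)**2 = ((13 - 2*(-7)) - 34)**2 = ((13 + 14) - 34)**2 = (27 - 34)**2 = (-7)**2 = 49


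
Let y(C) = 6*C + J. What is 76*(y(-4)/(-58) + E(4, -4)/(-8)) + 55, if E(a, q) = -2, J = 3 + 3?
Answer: 2830/29 ≈ 97.586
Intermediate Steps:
J = 6
y(C) = 6 + 6*C (y(C) = 6*C + 6 = 6 + 6*C)
76*(y(-4)/(-58) + E(4, -4)/(-8)) + 55 = 76*((6 + 6*(-4))/(-58) - 2/(-8)) + 55 = 76*((6 - 24)*(-1/58) - 2*(-⅛)) + 55 = 76*(-18*(-1/58) + ¼) + 55 = 76*(9/29 + ¼) + 55 = 76*(65/116) + 55 = 1235/29 + 55 = 2830/29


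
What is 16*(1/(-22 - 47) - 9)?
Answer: -9952/69 ≈ -144.23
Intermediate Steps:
16*(1/(-22 - 47) - 9) = 16*(1/(-69) - 9) = 16*(-1/69 - 9) = 16*(-622/69) = -9952/69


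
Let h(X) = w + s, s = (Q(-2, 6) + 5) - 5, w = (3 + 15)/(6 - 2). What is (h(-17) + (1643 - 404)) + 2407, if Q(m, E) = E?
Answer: 7313/2 ≈ 3656.5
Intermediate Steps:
w = 9/2 (w = 18/4 = 18*(1/4) = 9/2 ≈ 4.5000)
s = 6 (s = (6 + 5) - 5 = 11 - 5 = 6)
h(X) = 21/2 (h(X) = 9/2 + 6 = 21/2)
(h(-17) + (1643 - 404)) + 2407 = (21/2 + (1643 - 404)) + 2407 = (21/2 + 1239) + 2407 = 2499/2 + 2407 = 7313/2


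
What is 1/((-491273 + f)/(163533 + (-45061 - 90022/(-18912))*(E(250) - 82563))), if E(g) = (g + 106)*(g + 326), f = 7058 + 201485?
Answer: 17395605793939/891164960 ≈ 19520.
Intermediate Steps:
f = 208543
E(g) = (106 + g)*(326 + g)
1/((-491273 + f)/(163533 + (-45061 - 90022/(-18912))*(E(250) - 82563))) = 1/((-491273 + 208543)/(163533 + (-45061 - 90022/(-18912))*((34556 + 250**2 + 432*250) - 82563))) = 1/(-282730/(163533 + (-45061 - 90022*(-1/18912))*((34556 + 62500 + 108000) - 82563))) = 1/(-282730/(163533 + (-45061 + 45011/9456)*(205056 - 82563))) = 1/(-282730/(163533 - 426051805/9456*122493)) = 1/(-282730/(163533 - 17396121249955/3152)) = 1/(-282730/(-17395605793939/3152)) = 1/(-282730*(-3152/17395605793939)) = 1/(891164960/17395605793939) = 17395605793939/891164960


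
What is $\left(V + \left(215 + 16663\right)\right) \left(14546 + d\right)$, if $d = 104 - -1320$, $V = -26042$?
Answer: $-146349080$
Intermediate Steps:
$d = 1424$ ($d = 104 + 1320 = 1424$)
$\left(V + \left(215 + 16663\right)\right) \left(14546 + d\right) = \left(-26042 + \left(215 + 16663\right)\right) \left(14546 + 1424\right) = \left(-26042 + 16878\right) 15970 = \left(-9164\right) 15970 = -146349080$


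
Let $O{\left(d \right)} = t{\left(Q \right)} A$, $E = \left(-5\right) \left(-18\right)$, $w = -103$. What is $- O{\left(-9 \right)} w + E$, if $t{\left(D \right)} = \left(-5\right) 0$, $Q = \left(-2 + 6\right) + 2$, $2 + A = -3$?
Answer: $90$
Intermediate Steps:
$A = -5$ ($A = -2 - 3 = -5$)
$Q = 6$ ($Q = 4 + 2 = 6$)
$E = 90$
$t{\left(D \right)} = 0$
$O{\left(d \right)} = 0$ ($O{\left(d \right)} = 0 \left(-5\right) = 0$)
$- O{\left(-9 \right)} w + E = \left(-1\right) 0 \left(-103\right) + 90 = 0 \left(-103\right) + 90 = 0 + 90 = 90$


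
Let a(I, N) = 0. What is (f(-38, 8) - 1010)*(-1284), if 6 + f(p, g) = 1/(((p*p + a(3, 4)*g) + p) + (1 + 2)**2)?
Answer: 1845928476/1415 ≈ 1.3045e+6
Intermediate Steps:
f(p, g) = -6 + 1/(9 + p + p**2) (f(p, g) = -6 + 1/(((p*p + 0*g) + p) + (1 + 2)**2) = -6 + 1/(((p**2 + 0) + p) + 3**2) = -6 + 1/((p**2 + p) + 9) = -6 + 1/((p + p**2) + 9) = -6 + 1/(9 + p + p**2))
(f(-38, 8) - 1010)*(-1284) = ((-53 - 6*(-38) - 6*(-38)**2)/(9 - 38 + (-38)**2) - 1010)*(-1284) = ((-53 + 228 - 6*1444)/(9 - 38 + 1444) - 1010)*(-1284) = ((-53 + 228 - 8664)/1415 - 1010)*(-1284) = ((1/1415)*(-8489) - 1010)*(-1284) = (-8489/1415 - 1010)*(-1284) = -1437639/1415*(-1284) = 1845928476/1415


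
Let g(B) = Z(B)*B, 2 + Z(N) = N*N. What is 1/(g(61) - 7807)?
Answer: 1/219052 ≈ 4.5651e-6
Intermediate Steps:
Z(N) = -2 + N² (Z(N) = -2 + N*N = -2 + N²)
g(B) = B*(-2 + B²) (g(B) = (-2 + B²)*B = B*(-2 + B²))
1/(g(61) - 7807) = 1/(61*(-2 + 61²) - 7807) = 1/(61*(-2 + 3721) - 7807) = 1/(61*3719 - 7807) = 1/(226859 - 7807) = 1/219052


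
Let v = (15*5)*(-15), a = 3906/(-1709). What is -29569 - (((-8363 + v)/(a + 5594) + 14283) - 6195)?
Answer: -22490194668/597265 ≈ -37655.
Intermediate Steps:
a = -3906/1709 (a = 3906*(-1/1709) = -3906/1709 ≈ -2.2855)
v = -1125 (v = 75*(-15) = -1125)
-29569 - (((-8363 + v)/(a + 5594) + 14283) - 6195) = -29569 - (((-8363 - 1125)/(-3906/1709 + 5594) + 14283) - 6195) = -29569 - ((-9488/9556240/1709 + 14283) - 6195) = -29569 - ((-9488*1709/9556240 + 14283) - 6195) = -29569 - ((-1013437/597265 + 14283) - 6195) = -29569 - (8529722558/597265 - 6195) = -29569 - 1*4829665883/597265 = -29569 - 4829665883/597265 = -22490194668/597265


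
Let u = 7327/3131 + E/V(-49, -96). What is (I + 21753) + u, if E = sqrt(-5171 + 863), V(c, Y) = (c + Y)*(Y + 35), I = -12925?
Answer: 27647795/3131 + 2*I*sqrt(1077)/8845 ≈ 8830.3 + 0.0074206*I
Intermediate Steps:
V(c, Y) = (35 + Y)*(Y + c) (V(c, Y) = (Y + c)*(35 + Y) = (35 + Y)*(Y + c))
E = 2*I*sqrt(1077) (E = sqrt(-4308) = 2*I*sqrt(1077) ≈ 65.635*I)
u = 7327/3131 + 2*I*sqrt(1077)/8845 (u = 7327/3131 + (2*I*sqrt(1077))/((-96)**2 + 35*(-96) + 35*(-49) - 96*(-49)) = 7327*(1/3131) + (2*I*sqrt(1077))/(9216 - 3360 - 1715 + 4704) = 7327/3131 + (2*I*sqrt(1077))/8845 = 7327/3131 + (2*I*sqrt(1077))*(1/8845) = 7327/3131 + 2*I*sqrt(1077)/8845 ≈ 2.3401 + 0.0074206*I)
(I + 21753) + u = (-12925 + 21753) + (7327/3131 + 2*I*sqrt(1077)/8845) = 8828 + (7327/3131 + 2*I*sqrt(1077)/8845) = 27647795/3131 + 2*I*sqrt(1077)/8845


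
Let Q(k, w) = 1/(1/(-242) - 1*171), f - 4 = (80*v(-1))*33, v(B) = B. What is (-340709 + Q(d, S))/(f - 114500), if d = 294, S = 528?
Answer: 14099560789/4847439088 ≈ 2.9087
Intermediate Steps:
f = -2636 (f = 4 + (80*(-1))*33 = 4 - 80*33 = 4 - 2640 = -2636)
Q(k, w) = -242/41383 (Q(k, w) = 1/(-1/242 - 171) = 1/(-41383/242) = -242/41383)
(-340709 + Q(d, S))/(f - 114500) = (-340709 - 242/41383)/(-2636 - 114500) = -14099560789/41383/(-117136) = -14099560789/41383*(-1/117136) = 14099560789/4847439088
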